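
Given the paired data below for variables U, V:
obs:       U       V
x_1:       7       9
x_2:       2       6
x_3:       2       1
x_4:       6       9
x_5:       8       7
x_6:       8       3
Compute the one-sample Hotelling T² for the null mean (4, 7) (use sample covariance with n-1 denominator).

Step 1 — sample mean vector:
  mean(U) = (7 + 2 + 2 + 6 + 8 + 8) / 6 = 33/6 = 5.5
  mean(V) = (9 + 6 + 1 + 9 + 7 + 3) / 6 = 35/6 = 5.8333
  x̄ = (5.5, 5.8333),  deviation x̄ - mu_0 = (5.5, 5.8333) - (4, 7) = (1.5, -1.1667).

Step 2 — sample covariance matrix, S[i,j] = (1/(n-1)) · Σ_k (x_{k,i} - mean_i) · (x_{k,j} - mean_j), divisor n-1 = 5:
  S[U,U] = ((1.5)·(1.5) + (-3.5)·(-3.5) + (-3.5)·(-3.5) + (0.5)·(0.5) + (2.5)·(2.5) + (2.5)·(2.5)) / 5 = 39.5/5 = 7.9
  S[U,V] = ((1.5)·(3.1667) + (-3.5)·(0.1667) + (-3.5)·(-4.8333) + (0.5)·(3.1667) + (2.5)·(1.1667) + (2.5)·(-2.8333)) / 5 = 18.5/5 = 3.7
  S[V,V] = ((3.1667)·(3.1667) + (0.1667)·(0.1667) + (-4.8333)·(-4.8333) + (3.1667)·(3.1667) + (1.1667)·(1.1667) + (-2.8333)·(-2.8333)) / 5 = 52.8333/5 = 10.5667
  S = [[7.9, 3.7],
 [3.7, 10.5667]].

Step 3 — invert S. det(S) = 7.9·10.5667 - (3.7)² = 69.7867.
  S^{-1} = (1/det) · [[d, -b], [-b, a]] = [[0.1514, -0.053],
 [-0.053, 0.1132]].

Step 4 — quadratic form (x̄ - mu_0)^T · S^{-1} · (x̄ - mu_0):
  S^{-1} · (x̄ - mu_0) = (0.289, -0.2116),
  (x̄ - mu_0)^T · [...] = (1.5)·(0.289) + (-1.1667)·(-0.2116) = 0.6803.

Step 5 — scale by n: T² = 6 · 0.6803 = 4.082.

T² ≈ 4.082


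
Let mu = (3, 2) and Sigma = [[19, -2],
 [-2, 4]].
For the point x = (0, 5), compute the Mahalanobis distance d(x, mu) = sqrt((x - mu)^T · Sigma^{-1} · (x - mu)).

Step 1 — centre the observation: (x - mu) = (-3, 3).

Step 2 — invert Sigma. det(Sigma) = 19·4 - (-2)² = 72.
  Sigma^{-1} = (1/det) · [[d, -b], [-b, a]] = [[0.0556, 0.0278],
 [0.0278, 0.2639]].

Step 3 — form the quadratic (x - mu)^T · Sigma^{-1} · (x - mu):
  Sigma^{-1} · (x - mu) = (-0.0833, 0.7083).
  (x - mu)^T · [Sigma^{-1} · (x - mu)] = (-3)·(-0.0833) + (3)·(0.7083) = 2.375.

Step 4 — take square root: d = √(2.375) ≈ 1.5411.

d(x, mu) = √(2.375) ≈ 1.5411


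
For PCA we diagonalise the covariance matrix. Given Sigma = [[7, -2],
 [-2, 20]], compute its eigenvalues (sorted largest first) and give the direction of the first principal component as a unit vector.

Step 1 — characteristic polynomial of 2×2 Sigma:
  det(Sigma - λI) = λ² - trace · λ + det = 0.
  trace = 7 + 20 = 27, det = 7·20 - (-2)² = 136.
Step 2 — discriminant:
  Δ = trace² - 4·det = 729 - 544 = 185.
Step 3 — eigenvalues:
  λ = (trace ± √Δ)/2 = (27 ± 13.6015)/2,
  λ_1 = 20.3007,  λ_2 = 6.6993.

Step 4 — unit eigenvector for λ_1: solve (Sigma - λ_1 I)v = 0. First row:
  (7 - 20.3007)·v_x + (-2)·v_y = 0, i.e. (-13.3007)·v_x + (-2)·v_y = 0,
  so v ∝ (b, λ_1 - a) = (-2, 13.3007); multiply by -1 so the first entry is positive: u = (2, -13.3007).
  ||u|| = √((2)² + (-13.3007)²) = √(180.9096) ≈ 13.4503,
  v_1 = u/||u|| ≈ (0.1487, -0.9889) (||v_1|| = 1).

λ_1 = 20.3007,  λ_2 = 6.6993;  v_1 ≈ (0.1487, -0.9889)


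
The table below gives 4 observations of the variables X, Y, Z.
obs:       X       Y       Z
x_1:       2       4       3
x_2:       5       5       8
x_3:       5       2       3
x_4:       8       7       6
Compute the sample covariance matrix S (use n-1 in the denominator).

Step 1 — column means:
  mean(X) = (2 + 5 + 5 + 8) / 4 = 20/4 = 5
  mean(Y) = (4 + 5 + 2 + 7) / 4 = 18/4 = 4.5
  mean(Z) = (3 + 8 + 3 + 6) / 4 = 20/4 = 5

Step 2 — sample covariance S[i,j] = (1/(n-1)) · Σ_k (x_{k,i} - mean_i) · (x_{k,j} - mean_j), with n-1 = 3.
  S[X,X] = ((-3)·(-3) + (0)·(0) + (0)·(0) + (3)·(3)) / 3 = 18/3 = 6
  S[X,Y] = ((-3)·(-0.5) + (0)·(0.5) + (0)·(-2.5) + (3)·(2.5)) / 3 = 9/3 = 3
  S[X,Z] = ((-3)·(-2) + (0)·(3) + (0)·(-2) + (3)·(1)) / 3 = 9/3 = 3
  S[Y,Y] = ((-0.5)·(-0.5) + (0.5)·(0.5) + (-2.5)·(-2.5) + (2.5)·(2.5)) / 3 = 13/3 = 4.3333
  S[Y,Z] = ((-0.5)·(-2) + (0.5)·(3) + (-2.5)·(-2) + (2.5)·(1)) / 3 = 10/3 = 3.3333
  S[Z,Z] = ((-2)·(-2) + (3)·(3) + (-2)·(-2) + (1)·(1)) / 3 = 18/3 = 6

S is symmetric (S[j,i] = S[i,j]). Assembling:

S = [[6, 3, 3],
 [3, 4.3333, 3.3333],
 [3, 3.3333, 6]]


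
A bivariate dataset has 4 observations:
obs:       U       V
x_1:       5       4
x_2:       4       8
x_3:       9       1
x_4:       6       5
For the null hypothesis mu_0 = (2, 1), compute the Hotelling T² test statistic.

Step 1 — sample mean vector:
  mean(U) = (5 + 4 + 9 + 6) / 4 = 24/4 = 6
  mean(V) = (4 + 8 + 1 + 5) / 4 = 18/4 = 4.5
  x̄ = (6, 4.5),  deviation x̄ - mu_0 = (6, 4.5) - (2, 1) = (4, 3.5).

Step 2 — sample covariance matrix, S[i,j] = (1/(n-1)) · Σ_k (x_{k,i} - mean_i) · (x_{k,j} - mean_j), divisor n-1 = 3:
  S[U,U] = ((-1)·(-1) + (-2)·(-2) + (3)·(3) + (0)·(0)) / 3 = 14/3 = 4.6667
  S[U,V] = ((-1)·(-0.5) + (-2)·(3.5) + (3)·(-3.5) + (0)·(0.5)) / 3 = -17/3 = -5.6667
  S[V,V] = ((-0.5)·(-0.5) + (3.5)·(3.5) + (-3.5)·(-3.5) + (0.5)·(0.5)) / 3 = 25/3 = 8.3333
  S = [[4.6667, -5.6667],
 [-5.6667, 8.3333]].

Step 3 — invert S. det(S) = 4.6667·8.3333 - (-5.6667)² = 6.7778.
  S^{-1} = (1/det) · [[d, -b], [-b, a]] = [[1.2295, 0.8361],
 [0.8361, 0.6885]].

Step 4 — quadratic form (x̄ - mu_0)^T · S^{-1} · (x̄ - mu_0):
  S^{-1} · (x̄ - mu_0) = (7.8443, 5.7541),
  (x̄ - mu_0)^T · [...] = (4)·(7.8443) + (3.5)·(5.7541) = 51.5164.

Step 5 — scale by n: T² = 4 · 51.5164 = 206.0656.

T² ≈ 206.0656


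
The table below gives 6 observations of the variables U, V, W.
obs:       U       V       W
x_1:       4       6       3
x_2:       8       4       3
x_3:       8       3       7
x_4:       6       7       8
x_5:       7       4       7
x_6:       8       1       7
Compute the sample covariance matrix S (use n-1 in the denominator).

Step 1 — column means:
  mean(U) = (4 + 8 + 8 + 6 + 7 + 8) / 6 = 41/6 = 6.8333
  mean(V) = (6 + 4 + 3 + 7 + 4 + 1) / 6 = 25/6 = 4.1667
  mean(W) = (3 + 3 + 7 + 8 + 7 + 7) / 6 = 35/6 = 5.8333

Step 2 — sample covariance S[i,j] = (1/(n-1)) · Σ_k (x_{k,i} - mean_i) · (x_{k,j} - mean_j), with n-1 = 5.
  S[U,U] = ((-2.8333)·(-2.8333) + (1.1667)·(1.1667) + (1.1667)·(1.1667) + (-0.8333)·(-0.8333) + (0.1667)·(0.1667) + (1.1667)·(1.1667)) / 5 = 12.8333/5 = 2.5667
  S[U,V] = ((-2.8333)·(1.8333) + (1.1667)·(-0.1667) + (1.1667)·(-1.1667) + (-0.8333)·(2.8333) + (0.1667)·(-0.1667) + (1.1667)·(-3.1667)) / 5 = -12.8333/5 = -2.5667
  S[U,W] = ((-2.8333)·(-2.8333) + (1.1667)·(-2.8333) + (1.1667)·(1.1667) + (-0.8333)·(2.1667) + (0.1667)·(1.1667) + (1.1667)·(1.1667)) / 5 = 5.8333/5 = 1.1667
  S[V,V] = ((1.8333)·(1.8333) + (-0.1667)·(-0.1667) + (-1.1667)·(-1.1667) + (2.8333)·(2.8333) + (-0.1667)·(-0.1667) + (-3.1667)·(-3.1667)) / 5 = 22.8333/5 = 4.5667
  S[V,W] = ((1.8333)·(-2.8333) + (-0.1667)·(-2.8333) + (-1.1667)·(1.1667) + (2.8333)·(2.1667) + (-0.1667)·(1.1667) + (-3.1667)·(1.1667)) / 5 = -3.8333/5 = -0.7667
  S[W,W] = ((-2.8333)·(-2.8333) + (-2.8333)·(-2.8333) + (1.1667)·(1.1667) + (2.1667)·(2.1667) + (1.1667)·(1.1667) + (1.1667)·(1.1667)) / 5 = 24.8333/5 = 4.9667

S is symmetric (S[j,i] = S[i,j]). Assembling:

S = [[2.5667, -2.5667, 1.1667],
 [-2.5667, 4.5667, -0.7667],
 [1.1667, -0.7667, 4.9667]]


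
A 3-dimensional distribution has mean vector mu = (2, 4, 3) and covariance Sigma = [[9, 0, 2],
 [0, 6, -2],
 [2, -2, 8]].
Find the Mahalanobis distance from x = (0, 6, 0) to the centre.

Step 1 — centre the observation: (x - mu) = (-2, 2, -3).

Step 2 — invert Sigma (cofactor / det for 3×3, or solve directly):
  Sigma^{-1} = [[0.1183, -0.0108, -0.0323],
 [-0.0108, 0.1828, 0.0484],
 [-0.0323, 0.0484, 0.1452]].

Step 3 — form the quadratic (x - mu)^T · Sigma^{-1} · (x - mu):
  Sigma^{-1} · (x - mu) = (-0.1613, 0.2419, -0.2742).
  (x - mu)^T · [Sigma^{-1} · (x - mu)] = (-2)·(-0.1613) + (2)·(0.2419) + (-3)·(-0.2742) = 1.629.

Step 4 — take square root: d = √(1.629) ≈ 1.2763.

d(x, mu) = √(1.629) ≈ 1.2763


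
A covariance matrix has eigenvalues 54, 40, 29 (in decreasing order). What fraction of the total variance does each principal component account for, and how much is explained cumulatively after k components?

Step 1 — total variance = trace(Sigma) = Σ λ_i = 54 + 40 + 29 = 123.

Step 2 — fraction explained by component i = λ_i / Σ λ:
  PC1: 54/123 = 0.439
  PC2: 40/123 = 0.3252
  PC3: 29/123 = 0.2358

Step 3 — cumulative fraction after k components = (λ_1 + ... + λ_k) / Σ λ:
  k = 1: 54/123 = 0.439
  k = 2: (54 + 40)/123 = 94/123 = 0.7642
  k = 3: (54 + 40 + 29)/123 = 123/123 = 1

Summary (fraction, with percent):

explained: PC1 0.439 (43.9%), PC2 0.3252 (32.52%), PC3 0.2358 (23.58%);  cumulative: 0.439, 0.7642, 1


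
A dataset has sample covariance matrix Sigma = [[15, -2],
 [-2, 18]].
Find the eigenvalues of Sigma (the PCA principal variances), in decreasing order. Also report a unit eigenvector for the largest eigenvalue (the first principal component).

Step 1 — characteristic polynomial of 2×2 Sigma:
  det(Sigma - λI) = λ² - trace · λ + det = 0.
  trace = 15 + 18 = 33, det = 15·18 - (-2)² = 266.
Step 2 — discriminant:
  Δ = trace² - 4·det = 1089 - 1064 = 25.
Step 3 — eigenvalues:
  λ = (trace ± √Δ)/2 = (33 ± 5)/2,
  λ_1 = 19,  λ_2 = 14.

Step 4 — unit eigenvector for λ_1: solve (Sigma - λ_1 I)v = 0. First row:
  (15 - 19)·v_x + (-2)·v_y = 0, i.e. (-4)·v_x + (-2)·v_y = 0,
  so v ∝ (b, λ_1 - a) = (-2, 4); multiply by -1 so the first entry is positive: u = (2, -4).
  ||u|| = √((2)² + (-4)²) = √(20) ≈ 4.4721,
  v_1 = u/||u|| ≈ (0.4472, -0.8944) (||v_1|| = 1).

λ_1 = 19,  λ_2 = 14;  v_1 ≈ (0.4472, -0.8944)


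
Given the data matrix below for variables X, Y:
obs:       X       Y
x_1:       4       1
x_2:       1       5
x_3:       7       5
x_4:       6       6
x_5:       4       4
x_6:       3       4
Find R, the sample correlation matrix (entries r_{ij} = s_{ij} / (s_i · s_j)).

Step 1 — column means:
  mean(X) = (4 + 1 + 7 + 6 + 4 + 3) / 6 = 25/6 = 4.1667
  mean(Y) = (1 + 5 + 5 + 6 + 4 + 4) / 6 = 25/6 = 4.1667

Step 2 — sample variances and covariances s[i,j] = (1/(n-1)) · Σ_k (x_{k,i} - mean_i) · (x_{k,j} - mean_j), with n-1 = 5:
  s[X,X] = ((-0.1667)·(-0.1667) + (-3.1667)·(-3.1667) + (2.8333)·(2.8333) + (1.8333)·(1.8333) + (-0.1667)·(-0.1667) + (-1.1667)·(-1.1667)) / 5 = 22.8333/5 = 4.5667
  s[X,Y] = ((-0.1667)·(-3.1667) + (-3.1667)·(0.8333) + (2.8333)·(0.8333) + (1.8333)·(1.8333) + (-0.1667)·(-0.1667) + (-1.1667)·(-0.1667)) / 5 = 3.8333/5 = 0.7667
  s[Y,Y] = ((-3.1667)·(-3.1667) + (0.8333)·(0.8333) + (0.8333)·(0.8333) + (1.8333)·(1.8333) + (-0.1667)·(-0.1667) + (-0.1667)·(-0.1667)) / 5 = 14.8333/5 = 2.9667
  Sample standard deviations s_i = √(s[i,i]):
  s(X) = √(4.5667) = 2.137
  s(Y) = √(2.9667) = 1.7224

Step 3 — r_{ij} = s_{ij} / (s_i · s_j):
  r[X,X] = 1 (diagonal).
  r[X,Y] = 0.7667 / (2.137 · 1.7224) = 0.7667 / 3.6807 = 0.2083
  r[Y,Y] = 1 (diagonal).

R is symmetric with unit diagonal. Assembling:

R = [[1, 0.2083],
 [0.2083, 1]]


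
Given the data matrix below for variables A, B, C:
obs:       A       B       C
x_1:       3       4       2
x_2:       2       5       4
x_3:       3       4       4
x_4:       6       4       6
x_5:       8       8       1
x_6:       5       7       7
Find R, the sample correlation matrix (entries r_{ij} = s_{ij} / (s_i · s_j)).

Step 1 — column means:
  mean(A) = (3 + 2 + 3 + 6 + 8 + 5) / 6 = 27/6 = 4.5
  mean(B) = (4 + 5 + 4 + 4 + 8 + 7) / 6 = 32/6 = 5.3333
  mean(C) = (2 + 4 + 4 + 6 + 1 + 7) / 6 = 24/6 = 4

Step 2 — sample variances and covariances s[i,j] = (1/(n-1)) · Σ_k (x_{k,i} - mean_i) · (x_{k,j} - mean_j), with n-1 = 5:
  s[A,A] = ((-1.5)·(-1.5) + (-2.5)·(-2.5) + (-1.5)·(-1.5) + (1.5)·(1.5) + (3.5)·(3.5) + (0.5)·(0.5)) / 5 = 25.5/5 = 5.1
  s[A,B] = ((-1.5)·(-1.3333) + (-2.5)·(-0.3333) + (-1.5)·(-1.3333) + (1.5)·(-1.3333) + (3.5)·(2.6667) + (0.5)·(1.6667)) / 5 = 13/5 = 2.6
  s[A,C] = ((-1.5)·(-2) + (-2.5)·(0) + (-1.5)·(0) + (1.5)·(2) + (3.5)·(-3) + (0.5)·(3)) / 5 = -3/5 = -0.6
  s[B,B] = ((-1.3333)·(-1.3333) + (-0.3333)·(-0.3333) + (-1.3333)·(-1.3333) + (-1.3333)·(-1.3333) + (2.6667)·(2.6667) + (1.6667)·(1.6667)) / 5 = 15.3333/5 = 3.0667
  s[B,C] = ((-1.3333)·(-2) + (-0.3333)·(0) + (-1.3333)·(0) + (-1.3333)·(2) + (2.6667)·(-3) + (1.6667)·(3)) / 5 = -3/5 = -0.6
  s[C,C] = ((-2)·(-2) + (0)·(0) + (0)·(0) + (2)·(2) + (-3)·(-3) + (3)·(3)) / 5 = 26/5 = 5.2
  Sample standard deviations s_i = √(s[i,i]):
  s(A) = √(5.1) = 2.2583
  s(B) = √(3.0667) = 1.7512
  s(C) = √(5.2) = 2.2804

Step 3 — r_{ij} = s_{ij} / (s_i · s_j):
  r[A,A] = 1 (diagonal).
  r[A,B] = 2.6 / (2.2583 · 1.7512) = 2.6 / 3.9547 = 0.6574
  r[A,C] = -0.6 / (2.2583 · 2.2804) = -0.6 / 5.1498 = -0.1165
  r[B,B] = 1 (diagonal).
  r[B,C] = -0.6 / (1.7512 · 2.2804) = -0.6 / 3.9933 = -0.1503
  r[C,C] = 1 (diagonal).

R is symmetric with unit diagonal. Assembling:

R = [[1, 0.6574, -0.1165],
 [0.6574, 1, -0.1503],
 [-0.1165, -0.1503, 1]]


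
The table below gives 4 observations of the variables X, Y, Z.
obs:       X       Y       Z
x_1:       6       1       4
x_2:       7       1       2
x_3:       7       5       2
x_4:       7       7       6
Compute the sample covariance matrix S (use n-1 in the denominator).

Step 1 — column means:
  mean(X) = (6 + 7 + 7 + 7) / 4 = 27/4 = 6.75
  mean(Y) = (1 + 1 + 5 + 7) / 4 = 14/4 = 3.5
  mean(Z) = (4 + 2 + 2 + 6) / 4 = 14/4 = 3.5

Step 2 — sample covariance S[i,j] = (1/(n-1)) · Σ_k (x_{k,i} - mean_i) · (x_{k,j} - mean_j), with n-1 = 3.
  S[X,X] = ((-0.75)·(-0.75) + (0.25)·(0.25) + (0.25)·(0.25) + (0.25)·(0.25)) / 3 = 0.75/3 = 0.25
  S[X,Y] = ((-0.75)·(-2.5) + (0.25)·(-2.5) + (0.25)·(1.5) + (0.25)·(3.5)) / 3 = 2.5/3 = 0.8333
  S[X,Z] = ((-0.75)·(0.5) + (0.25)·(-1.5) + (0.25)·(-1.5) + (0.25)·(2.5)) / 3 = -0.5/3 = -0.1667
  S[Y,Y] = ((-2.5)·(-2.5) + (-2.5)·(-2.5) + (1.5)·(1.5) + (3.5)·(3.5)) / 3 = 27/3 = 9
  S[Y,Z] = ((-2.5)·(0.5) + (-2.5)·(-1.5) + (1.5)·(-1.5) + (3.5)·(2.5)) / 3 = 9/3 = 3
  S[Z,Z] = ((0.5)·(0.5) + (-1.5)·(-1.5) + (-1.5)·(-1.5) + (2.5)·(2.5)) / 3 = 11/3 = 3.6667

S is symmetric (S[j,i] = S[i,j]). Assembling:

S = [[0.25, 0.8333, -0.1667],
 [0.8333, 9, 3],
 [-0.1667, 3, 3.6667]]


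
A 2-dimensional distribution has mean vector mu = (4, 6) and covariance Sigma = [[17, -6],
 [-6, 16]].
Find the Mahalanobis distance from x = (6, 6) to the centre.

Step 1 — centre the observation: (x - mu) = (2, 0).

Step 2 — invert Sigma. det(Sigma) = 17·16 - (-6)² = 236.
  Sigma^{-1} = (1/det) · [[d, -b], [-b, a]] = [[0.0678, 0.0254],
 [0.0254, 0.072]].

Step 3 — form the quadratic (x - mu)^T · Sigma^{-1} · (x - mu):
  Sigma^{-1} · (x - mu) = (0.1356, 0.0508).
  (x - mu)^T · [Sigma^{-1} · (x - mu)] = (2)·(0.1356) + (0)·(0.0508) = 0.2712.

Step 4 — take square root: d = √(0.2712) ≈ 0.5208.

d(x, mu) = √(0.2712) ≈ 0.5208


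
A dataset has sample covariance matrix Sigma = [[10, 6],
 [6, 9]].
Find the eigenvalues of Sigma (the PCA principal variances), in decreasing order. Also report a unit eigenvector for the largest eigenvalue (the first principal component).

Step 1 — characteristic polynomial of 2×2 Sigma:
  det(Sigma - λI) = λ² - trace · λ + det = 0.
  trace = 10 + 9 = 19, det = 10·9 - (6)² = 54.
Step 2 — discriminant:
  Δ = trace² - 4·det = 361 - 216 = 145.
Step 3 — eigenvalues:
  λ = (trace ± √Δ)/2 = (19 ± 12.0416)/2,
  λ_1 = 15.5208,  λ_2 = 3.4792.

Step 4 — unit eigenvector for λ_1: solve (Sigma - λ_1 I)v = 0. First row:
  (10 - 15.5208)·v_x + (6)·v_y = 0, i.e. (-5.5208)·v_x + (6)·v_y = 0,
  so v ∝ (b, λ_1 - a) = (6, 5.5208) = u.
  ||u|| = √((6)² + (5.5208)²) = √(66.4792) ≈ 8.1535,
  v_1 = u/||u|| ≈ (0.7359, 0.6771) (||v_1|| = 1).

λ_1 = 15.5208,  λ_2 = 3.4792;  v_1 ≈ (0.7359, 0.6771)


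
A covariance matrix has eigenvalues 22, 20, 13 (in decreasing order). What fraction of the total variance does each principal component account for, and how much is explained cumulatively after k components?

Step 1 — total variance = trace(Sigma) = Σ λ_i = 22 + 20 + 13 = 55.

Step 2 — fraction explained by component i = λ_i / Σ λ:
  PC1: 22/55 = 0.4
  PC2: 20/55 = 0.3636
  PC3: 13/55 = 0.2364

Step 3 — cumulative fraction after k components = (λ_1 + ... + λ_k) / Σ λ:
  k = 1: 22/55 = 0.4
  k = 2: (22 + 20)/55 = 42/55 = 0.7636
  k = 3: (22 + 20 + 13)/55 = 55/55 = 1

Summary (fraction, with percent):

explained: PC1 0.4 (40%), PC2 0.3636 (36.36%), PC3 0.2364 (23.64%);  cumulative: 0.4, 0.7636, 1


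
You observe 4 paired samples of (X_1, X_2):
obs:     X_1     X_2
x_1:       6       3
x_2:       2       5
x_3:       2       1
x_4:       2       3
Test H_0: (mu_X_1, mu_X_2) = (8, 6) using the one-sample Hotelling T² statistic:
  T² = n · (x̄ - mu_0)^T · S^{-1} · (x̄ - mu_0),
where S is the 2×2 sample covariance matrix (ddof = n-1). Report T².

Step 1 — sample mean vector:
  mean(X_1) = (6 + 2 + 2 + 2) / 4 = 12/4 = 3
  mean(X_2) = (3 + 5 + 1 + 3) / 4 = 12/4 = 3
  x̄ = (3, 3),  deviation x̄ - mu_0 = (3, 3) - (8, 6) = (-5, -3).

Step 2 — sample covariance matrix, S[i,j] = (1/(n-1)) · Σ_k (x_{k,i} - mean_i) · (x_{k,j} - mean_j), divisor n-1 = 3:
  S[X_1,X_1] = ((3)·(3) + (-1)·(-1) + (-1)·(-1) + (-1)·(-1)) / 3 = 12/3 = 4
  S[X_1,X_2] = ((3)·(0) + (-1)·(2) + (-1)·(-2) + (-1)·(0)) / 3 = 0/3 = 0
  S[X_2,X_2] = ((0)·(0) + (2)·(2) + (-2)·(-2) + (0)·(0)) / 3 = 8/3 = 2.6667
  S = [[4, 0],
 [0, 2.6667]].

Step 3 — invert S. det(S) = 4·2.6667 - (0)² = 10.6667.
  S^{-1} = (1/det) · [[d, -b], [-b, a]] = [[0.25, 0],
 [0, 0.375]].

Step 4 — quadratic form (x̄ - mu_0)^T · S^{-1} · (x̄ - mu_0):
  S^{-1} · (x̄ - mu_0) = (-1.25, -1.125),
  (x̄ - mu_0)^T · [...] = (-5)·(-1.25) + (-3)·(-1.125) = 9.625.

Step 5 — scale by n: T² = 4 · 9.625 = 38.5.

T² ≈ 38.5


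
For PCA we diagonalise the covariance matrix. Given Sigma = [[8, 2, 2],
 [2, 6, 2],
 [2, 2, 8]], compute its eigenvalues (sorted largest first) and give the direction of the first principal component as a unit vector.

Step 1 — characteristic polynomial p(λ) = det(λI - Sigma) = λ³ - tr·λ² + c_1·λ - det, where tr = trace, c_1 = sum of the principal 2×2 minors, det = det(Sigma):
  tr = 8 + 6 + 8 = 22,
  c_1 = (8·6 - (2)²) + (8·8 - (2)²) + (6·8 - (2)²) = 44 + 60 + 44 = 148,
  det = 8·(6·8 - (2)²) - (2)·((2)·8 - (2)·(2)) + (2)·((2)·(2) - 6·(2)) = 8·(44) - (2)·(12) + (2)·(-8) = 312.
  So p(λ) = λ³ - 22λ² + 148λ - 312.
Step 2 — look for an integer root (rational root theorem: any rational root is an integer divisor of 312). Testing λ = 6:
  p(6) = 216 - 792 + 888 - 312 = 0  ✓
  Dividing out (λ - 6): p(λ) = (λ - 6)(λ² - 16λ + 52).
Step 3 — remaining eigenvalues from the quadratic λ² - 16λ + 52 = 0:
  Δ = 16² - 4·52 = 256 - 208 = 48,  λ = (16 ± √48)/2 = (16 ± 6.9282)/2 ≈ 11.4641 or 4.5359.
  Sorted: λ_1 = 11.4641,  λ_2 = 6,  λ_3 = 4.5359  (check: sum = 22 = tr ✓).

Step 4 — unit eigenvector for λ_1 ≈ 11.4641: v spans the null space of (Sigma - λ_1 I), whose rows are
  r_1 = (-3.4641, 2, 2),  r_2 = (2, -5.4641, 2),  r_3 = (2, 2, -3.4641).
  v is orthogonal to every row, so take v ∝ r_1 × r_2 = ((2)·(2) - (2)·(-5.4641), (2)·(2) - (-3.4641)·(2), (-3.4641)·(-5.4641) - (2)·(2)) ≈ (14.9282, 10.9282, 14.9282).
  Let u = (14.9282, 10.9282, 14.9282).
  ||u|| = √((14.9282)² + (10.9282)² + (14.9282)²) = √(565.1281) ≈ 23.7724,  v_1 = u/||u|| ≈ (0.628, 0.4597, 0.628) (||v_1|| = 1).

λ_1 = 11.4641,  λ_2 = 6,  λ_3 = 4.5359;  v_1 ≈ (0.628, 0.4597, 0.628)


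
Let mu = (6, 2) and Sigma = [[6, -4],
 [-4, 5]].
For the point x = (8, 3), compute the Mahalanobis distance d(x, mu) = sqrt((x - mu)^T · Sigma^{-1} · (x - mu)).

Step 1 — centre the observation: (x - mu) = (2, 1).

Step 2 — invert Sigma. det(Sigma) = 6·5 - (-4)² = 14.
  Sigma^{-1} = (1/det) · [[d, -b], [-b, a]] = [[0.3571, 0.2857],
 [0.2857, 0.4286]].

Step 3 — form the quadratic (x - mu)^T · Sigma^{-1} · (x - mu):
  Sigma^{-1} · (x - mu) = (1, 1).
  (x - mu)^T · [Sigma^{-1} · (x - mu)] = (2)·(1) + (1)·(1) = 3.

Step 4 — take square root: d = √(3) ≈ 1.7321.

d(x, mu) = √(3) ≈ 1.7321


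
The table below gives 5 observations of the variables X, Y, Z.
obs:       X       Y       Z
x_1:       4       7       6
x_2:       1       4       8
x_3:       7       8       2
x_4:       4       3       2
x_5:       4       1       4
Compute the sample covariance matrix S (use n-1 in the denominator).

Step 1 — column means:
  mean(X) = (4 + 1 + 7 + 4 + 4) / 5 = 20/5 = 4
  mean(Y) = (7 + 4 + 8 + 3 + 1) / 5 = 23/5 = 4.6
  mean(Z) = (6 + 8 + 2 + 2 + 4) / 5 = 22/5 = 4.4

Step 2 — sample covariance S[i,j] = (1/(n-1)) · Σ_k (x_{k,i} - mean_i) · (x_{k,j} - mean_j), with n-1 = 4.
  S[X,X] = ((0)·(0) + (-3)·(-3) + (3)·(3) + (0)·(0) + (0)·(0)) / 4 = 18/4 = 4.5
  S[X,Y] = ((0)·(2.4) + (-3)·(-0.6) + (3)·(3.4) + (0)·(-1.6) + (0)·(-3.6)) / 4 = 12/4 = 3
  S[X,Z] = ((0)·(1.6) + (-3)·(3.6) + (3)·(-2.4) + (0)·(-2.4) + (0)·(-0.4)) / 4 = -18/4 = -4.5
  S[Y,Y] = ((2.4)·(2.4) + (-0.6)·(-0.6) + (3.4)·(3.4) + (-1.6)·(-1.6) + (-3.6)·(-3.6)) / 4 = 33.2/4 = 8.3
  S[Y,Z] = ((2.4)·(1.6) + (-0.6)·(3.6) + (3.4)·(-2.4) + (-1.6)·(-2.4) + (-3.6)·(-0.4)) / 4 = -1.2/4 = -0.3
  S[Z,Z] = ((1.6)·(1.6) + (3.6)·(3.6) + (-2.4)·(-2.4) + (-2.4)·(-2.4) + (-0.4)·(-0.4)) / 4 = 27.2/4 = 6.8

S is symmetric (S[j,i] = S[i,j]). Assembling:

S = [[4.5, 3, -4.5],
 [3, 8.3, -0.3],
 [-4.5, -0.3, 6.8]]


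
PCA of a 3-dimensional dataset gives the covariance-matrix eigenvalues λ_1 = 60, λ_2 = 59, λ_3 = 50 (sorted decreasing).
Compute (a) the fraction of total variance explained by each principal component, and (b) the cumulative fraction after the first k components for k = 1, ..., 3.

Step 1 — total variance = trace(Sigma) = Σ λ_i = 60 + 59 + 50 = 169.

Step 2 — fraction explained by component i = λ_i / Σ λ:
  PC1: 60/169 = 0.355
  PC2: 59/169 = 0.3491
  PC3: 50/169 = 0.2959

Step 3 — cumulative fraction after k components = (λ_1 + ... + λ_k) / Σ λ:
  k = 1: 60/169 = 0.355
  k = 2: (60 + 59)/169 = 119/169 = 0.7041
  k = 3: (60 + 59 + 50)/169 = 169/169 = 1

Summary (fraction, with percent):

explained: PC1 0.355 (35.5%), PC2 0.3491 (34.91%), PC3 0.2959 (29.59%);  cumulative: 0.355, 0.7041, 1


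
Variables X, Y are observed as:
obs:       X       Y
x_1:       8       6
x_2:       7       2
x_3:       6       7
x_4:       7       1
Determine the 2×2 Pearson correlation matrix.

Step 1 — column means:
  mean(X) = (8 + 7 + 6 + 7) / 4 = 28/4 = 7
  mean(Y) = (6 + 2 + 7 + 1) / 4 = 16/4 = 4

Step 2 — sample variances and covariances s[i,j] = (1/(n-1)) · Σ_k (x_{k,i} - mean_i) · (x_{k,j} - mean_j), with n-1 = 3:
  s[X,X] = ((1)·(1) + (0)·(0) + (-1)·(-1) + (0)·(0)) / 3 = 2/3 = 0.6667
  s[X,Y] = ((1)·(2) + (0)·(-2) + (-1)·(3) + (0)·(-3)) / 3 = -1/3 = -0.3333
  s[Y,Y] = ((2)·(2) + (-2)·(-2) + (3)·(3) + (-3)·(-3)) / 3 = 26/3 = 8.6667
  Sample standard deviations s_i = √(s[i,i]):
  s(X) = √(0.6667) = 0.8165
  s(Y) = √(8.6667) = 2.9439

Step 3 — r_{ij} = s_{ij} / (s_i · s_j):
  r[X,X] = 1 (diagonal).
  r[X,Y] = -0.3333 / (0.8165 · 2.9439) = -0.3333 / 2.4037 = -0.1387
  r[Y,Y] = 1 (diagonal).

R is symmetric with unit diagonal. Assembling:

R = [[1, -0.1387],
 [-0.1387, 1]]


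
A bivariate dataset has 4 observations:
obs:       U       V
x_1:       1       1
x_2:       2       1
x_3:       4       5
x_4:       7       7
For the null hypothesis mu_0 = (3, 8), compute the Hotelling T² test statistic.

Step 1 — sample mean vector:
  mean(U) = (1 + 2 + 4 + 7) / 4 = 14/4 = 3.5
  mean(V) = (1 + 1 + 5 + 7) / 4 = 14/4 = 3.5
  x̄ = (3.5, 3.5),  deviation x̄ - mu_0 = (3.5, 3.5) - (3, 8) = (0.5, -4.5).

Step 2 — sample covariance matrix, S[i,j] = (1/(n-1)) · Σ_k (x_{k,i} - mean_i) · (x_{k,j} - mean_j), divisor n-1 = 3:
  S[U,U] = ((-2.5)·(-2.5) + (-1.5)·(-1.5) + (0.5)·(0.5) + (3.5)·(3.5)) / 3 = 21/3 = 7
  S[U,V] = ((-2.5)·(-2.5) + (-1.5)·(-2.5) + (0.5)·(1.5) + (3.5)·(3.5)) / 3 = 23/3 = 7.6667
  S[V,V] = ((-2.5)·(-2.5) + (-2.5)·(-2.5) + (1.5)·(1.5) + (3.5)·(3.5)) / 3 = 27/3 = 9
  S = [[7, 7.6667],
 [7.6667, 9]].

Step 3 — invert S. det(S) = 7·9 - (7.6667)² = 4.2222.
  S^{-1} = (1/det) · [[d, -b], [-b, a]] = [[2.1316, -1.8158],
 [-1.8158, 1.6579]].

Step 4 — quadratic form (x̄ - mu_0)^T · S^{-1} · (x̄ - mu_0):
  S^{-1} · (x̄ - mu_0) = (9.2368, -8.3684),
  (x̄ - mu_0)^T · [...] = (0.5)·(9.2368) + (-4.5)·(-8.3684) = 42.2763.

Step 5 — scale by n: T² = 4 · 42.2763 = 169.1053.

T² ≈ 169.1053


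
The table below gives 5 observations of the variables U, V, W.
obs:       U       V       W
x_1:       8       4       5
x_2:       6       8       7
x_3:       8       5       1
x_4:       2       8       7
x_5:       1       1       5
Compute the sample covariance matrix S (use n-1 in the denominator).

Step 1 — column means:
  mean(U) = (8 + 6 + 8 + 2 + 1) / 5 = 25/5 = 5
  mean(V) = (4 + 8 + 5 + 8 + 1) / 5 = 26/5 = 5.2
  mean(W) = (5 + 7 + 1 + 7 + 5) / 5 = 25/5 = 5

Step 2 — sample covariance S[i,j] = (1/(n-1)) · Σ_k (x_{k,i} - mean_i) · (x_{k,j} - mean_j), with n-1 = 4.
  S[U,U] = ((3)·(3) + (1)·(1) + (3)·(3) + (-3)·(-3) + (-4)·(-4)) / 4 = 44/4 = 11
  S[U,V] = ((3)·(-1.2) + (1)·(2.8) + (3)·(-0.2) + (-3)·(2.8) + (-4)·(-4.2)) / 4 = 7/4 = 1.75
  S[U,W] = ((3)·(0) + (1)·(2) + (3)·(-4) + (-3)·(2) + (-4)·(0)) / 4 = -16/4 = -4
  S[V,V] = ((-1.2)·(-1.2) + (2.8)·(2.8) + (-0.2)·(-0.2) + (2.8)·(2.8) + (-4.2)·(-4.2)) / 4 = 34.8/4 = 8.7
  S[V,W] = ((-1.2)·(0) + (2.8)·(2) + (-0.2)·(-4) + (2.8)·(2) + (-4.2)·(0)) / 4 = 12/4 = 3
  S[W,W] = ((0)·(0) + (2)·(2) + (-4)·(-4) + (2)·(2) + (0)·(0)) / 4 = 24/4 = 6

S is symmetric (S[j,i] = S[i,j]). Assembling:

S = [[11, 1.75, -4],
 [1.75, 8.7, 3],
 [-4, 3, 6]]


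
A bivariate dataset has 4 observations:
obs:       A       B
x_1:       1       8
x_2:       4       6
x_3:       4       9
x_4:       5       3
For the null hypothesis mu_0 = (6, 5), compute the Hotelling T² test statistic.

Step 1 — sample mean vector:
  mean(A) = (1 + 4 + 4 + 5) / 4 = 14/4 = 3.5
  mean(B) = (8 + 6 + 9 + 3) / 4 = 26/4 = 6.5
  x̄ = (3.5, 6.5),  deviation x̄ - mu_0 = (3.5, 6.5) - (6, 5) = (-2.5, 1.5).

Step 2 — sample covariance matrix, S[i,j] = (1/(n-1)) · Σ_k (x_{k,i} - mean_i) · (x_{k,j} - mean_j), divisor n-1 = 3:
  S[A,A] = ((-2.5)·(-2.5) + (0.5)·(0.5) + (0.5)·(0.5) + (1.5)·(1.5)) / 3 = 9/3 = 3
  S[A,B] = ((-2.5)·(1.5) + (0.5)·(-0.5) + (0.5)·(2.5) + (1.5)·(-3.5)) / 3 = -8/3 = -2.6667
  S[B,B] = ((1.5)·(1.5) + (-0.5)·(-0.5) + (2.5)·(2.5) + (-3.5)·(-3.5)) / 3 = 21/3 = 7
  S = [[3, -2.6667],
 [-2.6667, 7]].

Step 3 — invert S. det(S) = 3·7 - (-2.6667)² = 13.8889.
  S^{-1} = (1/det) · [[d, -b], [-b, a]] = [[0.504, 0.192],
 [0.192, 0.216]].

Step 4 — quadratic form (x̄ - mu_0)^T · S^{-1} · (x̄ - mu_0):
  S^{-1} · (x̄ - mu_0) = (-0.972, -0.156),
  (x̄ - mu_0)^T · [...] = (-2.5)·(-0.972) + (1.5)·(-0.156) = 2.196.

Step 5 — scale by n: T² = 4 · 2.196 = 8.784.

T² ≈ 8.784


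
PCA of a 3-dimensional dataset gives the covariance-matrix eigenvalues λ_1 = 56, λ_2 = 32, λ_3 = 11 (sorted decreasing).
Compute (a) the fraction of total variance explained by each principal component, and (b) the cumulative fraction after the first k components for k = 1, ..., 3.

Step 1 — total variance = trace(Sigma) = Σ λ_i = 56 + 32 + 11 = 99.

Step 2 — fraction explained by component i = λ_i / Σ λ:
  PC1: 56/99 = 0.5657
  PC2: 32/99 = 0.3232
  PC3: 11/99 = 0.1111

Step 3 — cumulative fraction after k components = (λ_1 + ... + λ_k) / Σ λ:
  k = 1: 56/99 = 0.5657
  k = 2: (56 + 32)/99 = 88/99 = 0.8889
  k = 3: (56 + 32 + 11)/99 = 99/99 = 1

Summary (fraction, with percent):

explained: PC1 0.5657 (56.57%), PC2 0.3232 (32.32%), PC3 0.1111 (11.11%);  cumulative: 0.5657, 0.8889, 1


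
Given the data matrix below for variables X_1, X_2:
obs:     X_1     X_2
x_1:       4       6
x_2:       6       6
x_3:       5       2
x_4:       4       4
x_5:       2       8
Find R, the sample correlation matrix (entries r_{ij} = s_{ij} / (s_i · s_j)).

Step 1 — column means:
  mean(X_1) = (4 + 6 + 5 + 4 + 2) / 5 = 21/5 = 4.2
  mean(X_2) = (6 + 6 + 2 + 4 + 8) / 5 = 26/5 = 5.2

Step 2 — sample variances and covariances s[i,j] = (1/(n-1)) · Σ_k (x_{k,i} - mean_i) · (x_{k,j} - mean_j), with n-1 = 4:
  s[X_1,X_1] = ((-0.2)·(-0.2) + (1.8)·(1.8) + (0.8)·(0.8) + (-0.2)·(-0.2) + (-2.2)·(-2.2)) / 4 = 8.8/4 = 2.2
  s[X_1,X_2] = ((-0.2)·(0.8) + (1.8)·(0.8) + (0.8)·(-3.2) + (-0.2)·(-1.2) + (-2.2)·(2.8)) / 4 = -7.2/4 = -1.8
  s[X_2,X_2] = ((0.8)·(0.8) + (0.8)·(0.8) + (-3.2)·(-3.2) + (-1.2)·(-1.2) + (2.8)·(2.8)) / 4 = 20.8/4 = 5.2
  Sample standard deviations s_i = √(s[i,i]):
  s(X_1) = √(2.2) = 1.4832
  s(X_2) = √(5.2) = 2.2804

Step 3 — r_{ij} = s_{ij} / (s_i · s_j):
  r[X_1,X_1] = 1 (diagonal).
  r[X_1,X_2] = -1.8 / (1.4832 · 2.2804) = -1.8 / 3.3823 = -0.5322
  r[X_2,X_2] = 1 (diagonal).

R is symmetric with unit diagonal. Assembling:

R = [[1, -0.5322],
 [-0.5322, 1]]


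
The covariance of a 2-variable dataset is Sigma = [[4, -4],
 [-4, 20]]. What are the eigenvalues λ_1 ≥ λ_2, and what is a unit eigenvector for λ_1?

Step 1 — characteristic polynomial of 2×2 Sigma:
  det(Sigma - λI) = λ² - trace · λ + det = 0.
  trace = 4 + 20 = 24, det = 4·20 - (-4)² = 64.
Step 2 — discriminant:
  Δ = trace² - 4·det = 576 - 256 = 320.
Step 3 — eigenvalues:
  λ = (trace ± √Δ)/2 = (24 ± 17.8885)/2,
  λ_1 = 20.9443,  λ_2 = 3.0557.

Step 4 — unit eigenvector for λ_1: solve (Sigma - λ_1 I)v = 0. First row:
  (4 - 20.9443)·v_x + (-4)·v_y = 0, i.e. (-16.9443)·v_x + (-4)·v_y = 0,
  so v ∝ (b, λ_1 - a) = (-4, 16.9443); multiply by -1 so the first entry is positive: u = (4, -16.9443).
  ||u|| = √((4)² + (-16.9443)²) = √(303.1084) ≈ 17.41,
  v_1 = u/||u|| ≈ (0.2298, -0.9732) (||v_1|| = 1).

λ_1 = 20.9443,  λ_2 = 3.0557;  v_1 ≈ (0.2298, -0.9732)


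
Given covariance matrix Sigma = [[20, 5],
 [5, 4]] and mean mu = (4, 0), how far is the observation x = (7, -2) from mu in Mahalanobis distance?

Step 1 — centre the observation: (x - mu) = (3, -2).

Step 2 — invert Sigma. det(Sigma) = 20·4 - (5)² = 55.
  Sigma^{-1} = (1/det) · [[d, -b], [-b, a]] = [[0.0727, -0.0909],
 [-0.0909, 0.3636]].

Step 3 — form the quadratic (x - mu)^T · Sigma^{-1} · (x - mu):
  Sigma^{-1} · (x - mu) = (0.4, -1).
  (x - mu)^T · [Sigma^{-1} · (x - mu)] = (3)·(0.4) + (-2)·(-1) = 3.2.

Step 4 — take square root: d = √(3.2) ≈ 1.7889.

d(x, mu) = √(3.2) ≈ 1.7889


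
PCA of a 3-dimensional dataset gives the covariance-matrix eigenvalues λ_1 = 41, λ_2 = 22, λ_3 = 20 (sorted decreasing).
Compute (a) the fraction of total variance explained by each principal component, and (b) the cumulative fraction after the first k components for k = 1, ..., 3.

Step 1 — total variance = trace(Sigma) = Σ λ_i = 41 + 22 + 20 = 83.

Step 2 — fraction explained by component i = λ_i / Σ λ:
  PC1: 41/83 = 0.494
  PC2: 22/83 = 0.2651
  PC3: 20/83 = 0.241

Step 3 — cumulative fraction after k components = (λ_1 + ... + λ_k) / Σ λ:
  k = 1: 41/83 = 0.494
  k = 2: (41 + 22)/83 = 63/83 = 0.759
  k = 3: (41 + 22 + 20)/83 = 83/83 = 1

Summary (fraction, with percent):

explained: PC1 0.494 (49.4%), PC2 0.2651 (26.51%), PC3 0.241 (24.1%);  cumulative: 0.494, 0.759, 1


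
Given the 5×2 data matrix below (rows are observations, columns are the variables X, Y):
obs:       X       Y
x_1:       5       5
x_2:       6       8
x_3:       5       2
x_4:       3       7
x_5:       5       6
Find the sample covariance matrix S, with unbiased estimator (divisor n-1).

Step 1 — column means:
  mean(X) = (5 + 6 + 5 + 3 + 5) / 5 = 24/5 = 4.8
  mean(Y) = (5 + 8 + 2 + 7 + 6) / 5 = 28/5 = 5.6

Step 2 — sample covariance S[i,j] = (1/(n-1)) · Σ_k (x_{k,i} - mean_i) · (x_{k,j} - mean_j), with n-1 = 4.
  S[X,X] = ((0.2)·(0.2) + (1.2)·(1.2) + (0.2)·(0.2) + (-1.8)·(-1.8) + (0.2)·(0.2)) / 4 = 4.8/4 = 1.2
  S[X,Y] = ((0.2)·(-0.6) + (1.2)·(2.4) + (0.2)·(-3.6) + (-1.8)·(1.4) + (0.2)·(0.4)) / 4 = -0.4/4 = -0.1
  S[Y,Y] = ((-0.6)·(-0.6) + (2.4)·(2.4) + (-3.6)·(-3.6) + (1.4)·(1.4) + (0.4)·(0.4)) / 4 = 21.2/4 = 5.3

S is symmetric (S[j,i] = S[i,j]). Assembling:

S = [[1.2, -0.1],
 [-0.1, 5.3]]


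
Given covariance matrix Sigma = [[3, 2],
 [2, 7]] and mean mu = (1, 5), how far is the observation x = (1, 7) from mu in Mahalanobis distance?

Step 1 — centre the observation: (x - mu) = (0, 2).

Step 2 — invert Sigma. det(Sigma) = 3·7 - (2)² = 17.
  Sigma^{-1} = (1/det) · [[d, -b], [-b, a]] = [[0.4118, -0.1176],
 [-0.1176, 0.1765]].

Step 3 — form the quadratic (x - mu)^T · Sigma^{-1} · (x - mu):
  Sigma^{-1} · (x - mu) = (-0.2353, 0.3529).
  (x - mu)^T · [Sigma^{-1} · (x - mu)] = (0)·(-0.2353) + (2)·(0.3529) = 0.7059.

Step 4 — take square root: d = √(0.7059) ≈ 0.8402.

d(x, mu) = √(0.7059) ≈ 0.8402


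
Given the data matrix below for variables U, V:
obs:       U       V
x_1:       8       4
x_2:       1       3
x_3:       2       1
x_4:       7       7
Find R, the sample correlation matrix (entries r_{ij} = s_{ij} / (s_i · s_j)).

Step 1 — column means:
  mean(U) = (8 + 1 + 2 + 7) / 4 = 18/4 = 4.5
  mean(V) = (4 + 3 + 1 + 7) / 4 = 15/4 = 3.75

Step 2 — sample variances and covariances s[i,j] = (1/(n-1)) · Σ_k (x_{k,i} - mean_i) · (x_{k,j} - mean_j), with n-1 = 3:
  s[U,U] = ((3.5)·(3.5) + (-3.5)·(-3.5) + (-2.5)·(-2.5) + (2.5)·(2.5)) / 3 = 37/3 = 12.3333
  s[U,V] = ((3.5)·(0.25) + (-3.5)·(-0.75) + (-2.5)·(-2.75) + (2.5)·(3.25)) / 3 = 18.5/3 = 6.1667
  s[V,V] = ((0.25)·(0.25) + (-0.75)·(-0.75) + (-2.75)·(-2.75) + (3.25)·(3.25)) / 3 = 18.75/3 = 6.25
  Sample standard deviations s_i = √(s[i,i]):
  s(U) = √(12.3333) = 3.5119
  s(V) = √(6.25) = 2.5

Step 3 — r_{ij} = s_{ij} / (s_i · s_j):
  r[U,U] = 1 (diagonal).
  r[U,V] = 6.1667 / (3.5119 · 2.5) = 6.1667 / 8.7797 = 0.7024
  r[V,V] = 1 (diagonal).

R is symmetric with unit diagonal. Assembling:

R = [[1, 0.7024],
 [0.7024, 1]]


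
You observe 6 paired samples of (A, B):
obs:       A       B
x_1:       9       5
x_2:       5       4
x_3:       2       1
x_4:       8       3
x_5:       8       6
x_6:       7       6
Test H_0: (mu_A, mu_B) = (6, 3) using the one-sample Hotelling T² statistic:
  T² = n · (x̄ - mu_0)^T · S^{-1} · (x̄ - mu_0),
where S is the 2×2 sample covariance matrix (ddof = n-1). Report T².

Step 1 — sample mean vector:
  mean(A) = (9 + 5 + 2 + 8 + 8 + 7) / 6 = 39/6 = 6.5
  mean(B) = (5 + 4 + 1 + 3 + 6 + 6) / 6 = 25/6 = 4.1667
  x̄ = (6.5, 4.1667),  deviation x̄ - mu_0 = (6.5, 4.1667) - (6, 3) = (0.5, 1.1667).

Step 2 — sample covariance matrix, S[i,j] = (1/(n-1)) · Σ_k (x_{k,i} - mean_i) · (x_{k,j} - mean_j), divisor n-1 = 5:
  S[A,A] = ((2.5)·(2.5) + (-1.5)·(-1.5) + (-4.5)·(-4.5) + (1.5)·(1.5) + (1.5)·(1.5) + (0.5)·(0.5)) / 5 = 33.5/5 = 6.7
  S[A,B] = ((2.5)·(0.8333) + (-1.5)·(-0.1667) + (-4.5)·(-3.1667) + (1.5)·(-1.1667) + (1.5)·(1.8333) + (0.5)·(1.8333)) / 5 = 18.5/5 = 3.7
  S[B,B] = ((0.8333)·(0.8333) + (-0.1667)·(-0.1667) + (-3.1667)·(-3.1667) + (-1.1667)·(-1.1667) + (1.8333)·(1.8333) + (1.8333)·(1.8333)) / 5 = 18.8333/5 = 3.7667
  S = [[6.7, 3.7],
 [3.7, 3.7667]].

Step 3 — invert S. det(S) = 6.7·3.7667 - (3.7)² = 11.5467.
  S^{-1} = (1/det) · [[d, -b], [-b, a]] = [[0.3262, -0.3204],
 [-0.3204, 0.5803]].

Step 4 — quadratic form (x̄ - mu_0)^T · S^{-1} · (x̄ - mu_0):
  S^{-1} · (x̄ - mu_0) = (-0.2107, 0.5167),
  (x̄ - mu_0)^T · [...] = (0.5)·(-0.2107) + (1.1667)·(0.5167) = 0.4975.

Step 5 — scale by n: T² = 6 · 0.4975 = 2.985.

T² ≈ 2.985


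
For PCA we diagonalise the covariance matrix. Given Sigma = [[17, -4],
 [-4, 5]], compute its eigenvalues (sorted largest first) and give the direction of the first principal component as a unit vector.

Step 1 — characteristic polynomial of 2×2 Sigma:
  det(Sigma - λI) = λ² - trace · λ + det = 0.
  trace = 17 + 5 = 22, det = 17·5 - (-4)² = 69.
Step 2 — discriminant:
  Δ = trace² - 4·det = 484 - 276 = 208.
Step 3 — eigenvalues:
  λ = (trace ± √Δ)/2 = (22 ± 14.4222)/2,
  λ_1 = 18.2111,  λ_2 = 3.7889.

Step 4 — unit eigenvector for λ_1: solve (Sigma - λ_1 I)v = 0. First row:
  (17 - 18.2111)·v_x + (-4)·v_y = 0, i.e. (-1.2111)·v_x + (-4)·v_y = 0,
  so v ∝ (b, λ_1 - a) = (-4, 1.2111); multiply by -1 so the first entry is positive: u = (4, -1.2111).
  ||u|| = √((4)² + (-1.2111)²) = √(17.4668) ≈ 4.1793,
  v_1 = u/||u|| ≈ (0.9571, -0.2898) (||v_1|| = 1).

λ_1 = 18.2111,  λ_2 = 3.7889;  v_1 ≈ (0.9571, -0.2898)


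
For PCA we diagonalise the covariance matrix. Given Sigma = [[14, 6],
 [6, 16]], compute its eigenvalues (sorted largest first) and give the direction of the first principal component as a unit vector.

Step 1 — characteristic polynomial of 2×2 Sigma:
  det(Sigma - λI) = λ² - trace · λ + det = 0.
  trace = 14 + 16 = 30, det = 14·16 - (6)² = 188.
Step 2 — discriminant:
  Δ = trace² - 4·det = 900 - 752 = 148.
Step 3 — eigenvalues:
  λ = (trace ± √Δ)/2 = (30 ± 12.1655)/2,
  λ_1 = 21.0828,  λ_2 = 8.9172.

Step 4 — unit eigenvector for λ_1: solve (Sigma - λ_1 I)v = 0. First row:
  (14 - 21.0828)·v_x + (6)·v_y = 0, i.e. (-7.0828)·v_x + (6)·v_y = 0,
  so v ∝ (b, λ_1 - a) = (6, 7.0828) = u.
  ||u|| = √((6)² + (7.0828)²) = √(86.1655) ≈ 9.2825,
  v_1 = u/||u|| ≈ (0.6464, 0.763) (||v_1|| = 1).

λ_1 = 21.0828,  λ_2 = 8.9172;  v_1 ≈ (0.6464, 0.763)


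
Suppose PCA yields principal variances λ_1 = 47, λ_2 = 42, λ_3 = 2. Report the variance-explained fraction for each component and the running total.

Step 1 — total variance = trace(Sigma) = Σ λ_i = 47 + 42 + 2 = 91.

Step 2 — fraction explained by component i = λ_i / Σ λ:
  PC1: 47/91 = 0.5165
  PC2: 42/91 = 0.4615
  PC3: 2/91 = 0.022

Step 3 — cumulative fraction after k components = (λ_1 + ... + λ_k) / Σ λ:
  k = 1: 47/91 = 0.5165
  k = 2: (47 + 42)/91 = 89/91 = 0.978
  k = 3: (47 + 42 + 2)/91 = 91/91 = 1

Summary (fraction, with percent):

explained: PC1 0.5165 (51.65%), PC2 0.4615 (46.15%), PC3 0.022 (2.2%);  cumulative: 0.5165, 0.978, 1


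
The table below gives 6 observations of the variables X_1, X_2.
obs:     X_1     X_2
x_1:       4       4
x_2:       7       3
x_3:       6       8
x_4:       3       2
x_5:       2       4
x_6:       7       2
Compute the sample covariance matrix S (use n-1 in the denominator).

Step 1 — column means:
  mean(X_1) = (4 + 7 + 6 + 3 + 2 + 7) / 6 = 29/6 = 4.8333
  mean(X_2) = (4 + 3 + 8 + 2 + 4 + 2) / 6 = 23/6 = 3.8333

Step 2 — sample covariance S[i,j] = (1/(n-1)) · Σ_k (x_{k,i} - mean_i) · (x_{k,j} - mean_j), with n-1 = 5.
  S[X_1,X_1] = ((-0.8333)·(-0.8333) + (2.1667)·(2.1667) + (1.1667)·(1.1667) + (-1.8333)·(-1.8333) + (-2.8333)·(-2.8333) + (2.1667)·(2.1667)) / 5 = 22.8333/5 = 4.5667
  S[X_1,X_2] = ((-0.8333)·(0.1667) + (2.1667)·(-0.8333) + (1.1667)·(4.1667) + (-1.8333)·(-1.8333) + (-2.8333)·(0.1667) + (2.1667)·(-1.8333)) / 5 = 1.8333/5 = 0.3667
  S[X_2,X_2] = ((0.1667)·(0.1667) + (-0.8333)·(-0.8333) + (4.1667)·(4.1667) + (-1.8333)·(-1.8333) + (0.1667)·(0.1667) + (-1.8333)·(-1.8333)) / 5 = 24.8333/5 = 4.9667

S is symmetric (S[j,i] = S[i,j]). Assembling:

S = [[4.5667, 0.3667],
 [0.3667, 4.9667]]


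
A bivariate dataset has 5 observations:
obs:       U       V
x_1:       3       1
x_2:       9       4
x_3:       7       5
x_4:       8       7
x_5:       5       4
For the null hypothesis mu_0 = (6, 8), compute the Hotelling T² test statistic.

Step 1 — sample mean vector:
  mean(U) = (3 + 9 + 7 + 8 + 5) / 5 = 32/5 = 6.4
  mean(V) = (1 + 4 + 5 + 7 + 4) / 5 = 21/5 = 4.2
  x̄ = (6.4, 4.2),  deviation x̄ - mu_0 = (6.4, 4.2) - (6, 8) = (0.4, -3.8).

Step 2 — sample covariance matrix, S[i,j] = (1/(n-1)) · Σ_k (x_{k,i} - mean_i) · (x_{k,j} - mean_j), divisor n-1 = 4:
  S[U,U] = ((-3.4)·(-3.4) + (2.6)·(2.6) + (0.6)·(0.6) + (1.6)·(1.6) + (-1.4)·(-1.4)) / 4 = 23.2/4 = 5.8
  S[U,V] = ((-3.4)·(-3.2) + (2.6)·(-0.2) + (0.6)·(0.8) + (1.6)·(2.8) + (-1.4)·(-0.2)) / 4 = 15.6/4 = 3.9
  S[V,V] = ((-3.2)·(-3.2) + (-0.2)·(-0.2) + (0.8)·(0.8) + (2.8)·(2.8) + (-0.2)·(-0.2)) / 4 = 18.8/4 = 4.7
  S = [[5.8, 3.9],
 [3.9, 4.7]].

Step 3 — invert S. det(S) = 5.8·4.7 - (3.9)² = 12.05.
  S^{-1} = (1/det) · [[d, -b], [-b, a]] = [[0.39, -0.3237],
 [-0.3237, 0.4813]].

Step 4 — quadratic form (x̄ - mu_0)^T · S^{-1} · (x̄ - mu_0):
  S^{-1} · (x̄ - mu_0) = (1.3859, -1.9585),
  (x̄ - mu_0)^T · [...] = (0.4)·(1.3859) + (-3.8)·(-1.9585) = 7.9967.

Step 5 — scale by n: T² = 5 · 7.9967 = 39.9834.

T² ≈ 39.9834
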